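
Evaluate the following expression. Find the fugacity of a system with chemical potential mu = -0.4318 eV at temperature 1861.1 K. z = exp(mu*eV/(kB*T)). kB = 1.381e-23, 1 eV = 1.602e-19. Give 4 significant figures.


Step 1: Convert mu to Joules: -0.4318*1.602e-19 = -6.917e-20 J
Step 2: kB*T = 1.381e-23*1861.1 = 2.57e-20 J
Step 3: mu/(kB*T) = -2.691
Step 4: z = exp(-2.691) = 0.06778

0.06778


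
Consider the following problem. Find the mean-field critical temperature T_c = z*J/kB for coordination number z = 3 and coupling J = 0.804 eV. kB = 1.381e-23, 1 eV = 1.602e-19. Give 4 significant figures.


Step 1: z*J = 3*0.804 = 2.412 eV
Step 2: Convert to Joules: 2.412*1.602e-19 = 3.864e-19 J
Step 3: T_c = 3.864e-19 / 1.381e-23 = 2.798e+04 K

2.798e+04


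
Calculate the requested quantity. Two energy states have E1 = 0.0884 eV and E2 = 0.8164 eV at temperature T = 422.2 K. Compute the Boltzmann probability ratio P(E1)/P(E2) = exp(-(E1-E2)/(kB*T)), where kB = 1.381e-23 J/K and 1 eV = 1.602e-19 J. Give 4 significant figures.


Step 1: Compute energy difference dE = E1 - E2 = 0.0884 - 0.8164 = -0.728 eV
Step 2: Convert to Joules: dE_J = -0.728 * 1.602e-19 = -1.166e-19 J
Step 3: Compute exponent = -dE_J / (kB * T) = -(-1.166e-19) / (1.381e-23 * 422.2) = 20
Step 4: P(E1)/P(E2) = exp(20) = 4.863e+08

4.863e+08


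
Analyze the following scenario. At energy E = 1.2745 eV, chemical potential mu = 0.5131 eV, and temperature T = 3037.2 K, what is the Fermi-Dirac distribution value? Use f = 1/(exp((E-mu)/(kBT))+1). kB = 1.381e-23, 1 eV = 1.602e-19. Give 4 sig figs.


Step 1: (E - mu) = 1.2745 - 0.5131 = 0.7614 eV
Step 2: Convert: (E-mu)*eV = 1.22e-19 J
Step 3: x = (E-mu)*eV/(kB*T) = 2.908
Step 4: f = 1/(exp(2.908)+1) = 0.05175

0.05175


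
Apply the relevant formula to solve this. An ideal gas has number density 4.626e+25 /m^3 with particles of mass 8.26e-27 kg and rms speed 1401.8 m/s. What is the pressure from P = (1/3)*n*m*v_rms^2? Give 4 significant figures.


Step 1: v_rms^2 = 1401.8^2 = 1.965e+06
Step 2: n*m = 4.626e+25*8.26e-27 = 0.3821
Step 3: P = (1/3)*0.3821*1.965e+06 = 2.503e+05 Pa

2.503e+05


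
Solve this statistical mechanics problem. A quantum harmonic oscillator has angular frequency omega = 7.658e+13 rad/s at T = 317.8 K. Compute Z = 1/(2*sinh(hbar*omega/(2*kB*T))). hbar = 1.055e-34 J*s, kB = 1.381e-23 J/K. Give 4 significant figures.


Step 1: Compute x = hbar*omega/(kB*T) = 1.055e-34*7.658e+13/(1.381e-23*317.8) = 1.841
Step 2: x/2 = 0.9204
Step 3: sinh(x/2) = 1.056
Step 4: Z = 1/(2*1.056) = 0.4735

0.4735


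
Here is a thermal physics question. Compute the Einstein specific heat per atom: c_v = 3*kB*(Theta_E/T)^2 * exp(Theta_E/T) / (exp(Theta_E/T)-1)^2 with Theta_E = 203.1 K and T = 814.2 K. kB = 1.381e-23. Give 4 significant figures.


Step 1: x = Theta_E/T = 203.1/814.2 = 0.2494
Step 2: x^2 = 0.06222
Step 3: exp(x) = 1.283
Step 4: c_v = 3*1.381e-23*0.06222*1.283/(1.283-1)^2 = 4.122e-23

4.122e-23


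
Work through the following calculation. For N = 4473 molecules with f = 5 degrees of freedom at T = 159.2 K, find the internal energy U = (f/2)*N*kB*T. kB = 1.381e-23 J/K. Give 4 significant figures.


Step 1: f/2 = 5/2 = 2.5
Step 2: N*kB*T = 4473*1.381e-23*159.2 = 9.834e-18
Step 3: U = 2.5 * 9.834e-18 = 2.459e-17 J

2.459e-17


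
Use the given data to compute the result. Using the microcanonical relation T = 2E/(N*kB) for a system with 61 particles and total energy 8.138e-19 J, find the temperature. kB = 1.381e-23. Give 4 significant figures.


Step 1: Numerator = 2*E = 2*8.138e-19 = 1.628e-18 J
Step 2: Denominator = N*kB = 61*1.381e-23 = 8.424e-22
Step 3: T = 1.628e-18 / 8.424e-22 = 1932 K

1932


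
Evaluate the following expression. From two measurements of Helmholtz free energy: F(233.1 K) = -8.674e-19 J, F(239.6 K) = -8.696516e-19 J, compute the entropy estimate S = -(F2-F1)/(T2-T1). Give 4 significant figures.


Step 1: dF = F2 - F1 = -8.696516e-19 - (-8.674e-19) = -2.2516e-21 J
Step 2: dT = T2 - T1 = 239.6 - 233.1 = 6.5 K
Step 3: S = -dF/dT = -(-2.2516e-21)/6.5 = 3.464e-22 J/K

3.464e-22


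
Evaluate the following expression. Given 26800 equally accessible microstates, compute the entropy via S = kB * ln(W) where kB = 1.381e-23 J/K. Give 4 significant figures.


Step 1: ln(W) = ln(26800) = 10.2
Step 2: S = kB * ln(W) = 1.381e-23 * 10.2
Step 3: S = 1.408e-22 J/K

1.408e-22


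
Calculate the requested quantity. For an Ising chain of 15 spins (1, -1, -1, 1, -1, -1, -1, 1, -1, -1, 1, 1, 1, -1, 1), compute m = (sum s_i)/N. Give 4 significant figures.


Step 1: Count up spins (+1): 7, down spins (-1): 8
Step 2: Total magnetization M = 7 - 8 = -1
Step 3: m = M/N = -1/15 = -0.06667

-0.06667


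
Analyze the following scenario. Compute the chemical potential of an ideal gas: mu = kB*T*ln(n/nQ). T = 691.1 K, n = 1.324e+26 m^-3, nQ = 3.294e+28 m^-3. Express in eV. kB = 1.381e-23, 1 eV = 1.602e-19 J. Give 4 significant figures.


Step 1: n/nQ = 1.324e+26/3.294e+28 = 0.004019
Step 2: ln(n/nQ) = -5.517
Step 3: mu = kB*T*ln(n/nQ) = 9.544e-21*-5.517 = -5.265e-20 J
Step 4: Convert to eV: -5.265e-20/1.602e-19 = -0.3287 eV

-0.3287


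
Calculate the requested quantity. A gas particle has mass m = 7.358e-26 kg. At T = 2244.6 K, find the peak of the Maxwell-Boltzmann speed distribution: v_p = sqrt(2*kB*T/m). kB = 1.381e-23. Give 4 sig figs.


Step 1: Numerator = 2*kB*T = 2*1.381e-23*2244.6 = 6.2e-20
Step 2: Ratio = 6.2e-20 / 7.358e-26 = 8.426e+05
Step 3: v_p = sqrt(8.426e+05) = 917.9 m/s

917.9


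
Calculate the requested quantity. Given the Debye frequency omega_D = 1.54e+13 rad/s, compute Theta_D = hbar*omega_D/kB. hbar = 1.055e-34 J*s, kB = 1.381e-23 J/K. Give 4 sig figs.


Step 1: hbar*omega_D = 1.055e-34 * 1.54e+13 = 1.625e-21 J
Step 2: Theta_D = 1.625e-21 / 1.381e-23
Step 3: Theta_D = 117.6 K

117.6


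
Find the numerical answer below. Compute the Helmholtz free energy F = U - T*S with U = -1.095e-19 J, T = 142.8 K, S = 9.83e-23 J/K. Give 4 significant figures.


Step 1: T*S = 142.8 * 9.83e-23 = 1.404e-20 J
Step 2: F = U - T*S = -1.095e-19 - 1.404e-20
Step 3: F = -1.235e-19 J

-1.235e-19


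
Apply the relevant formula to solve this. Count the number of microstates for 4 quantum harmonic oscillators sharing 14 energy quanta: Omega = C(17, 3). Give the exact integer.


Step 1: Use binomial coefficient C(17, 3)
Step 2: Numerator = 17! / 14!
Step 3: Denominator = 3!
Step 4: Omega = 680

680


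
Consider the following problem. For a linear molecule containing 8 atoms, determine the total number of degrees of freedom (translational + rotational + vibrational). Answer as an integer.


Step 1: Translational DOF = 3
Step 2: Rotational DOF (linear) = 2
Step 3: Vibrational DOF = 3*8 - 5 = 19
Step 4: Total = 3 + 2 + 19 = 24

24


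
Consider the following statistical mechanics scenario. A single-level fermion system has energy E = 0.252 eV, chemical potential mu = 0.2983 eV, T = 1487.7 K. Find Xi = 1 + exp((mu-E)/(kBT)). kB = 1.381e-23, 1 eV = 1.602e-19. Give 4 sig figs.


Step 1: (mu - E) = 0.2983 - 0.252 = 0.0463 eV
Step 2: x = (mu-E)*eV/(kB*T) = 0.0463*1.602e-19/(1.381e-23*1487.7) = 0.361
Step 3: exp(x) = 1.435
Step 4: Xi = 1 + 1.435 = 2.435

2.435


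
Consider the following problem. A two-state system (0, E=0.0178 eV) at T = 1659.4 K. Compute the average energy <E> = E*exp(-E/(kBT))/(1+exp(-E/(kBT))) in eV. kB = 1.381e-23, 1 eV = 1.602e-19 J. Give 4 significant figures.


Step 1: beta*E = 0.0178*1.602e-19/(1.381e-23*1659.4) = 0.1244
Step 2: exp(-beta*E) = 0.883
Step 3: <E> = 0.0178*0.883/(1+0.883) = 0.008347 eV

0.008347


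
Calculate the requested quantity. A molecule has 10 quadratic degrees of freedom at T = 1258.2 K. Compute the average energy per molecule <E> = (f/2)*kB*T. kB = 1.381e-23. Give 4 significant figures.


Step 1: f/2 = 10/2 = 5
Step 2: kB*T = 1.381e-23 * 1258.2 = 1.738e-20
Step 3: <E> = 5 * 1.738e-20 = 8.688e-20 J

8.688e-20


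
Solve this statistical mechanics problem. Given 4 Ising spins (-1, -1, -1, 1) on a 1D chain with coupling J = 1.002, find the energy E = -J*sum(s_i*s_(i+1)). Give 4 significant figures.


Step 1: Nearest-neighbor products: 1, 1, -1
Step 2: Sum of products = 1
Step 3: E = -1.002 * 1 = -1.002

-1.002


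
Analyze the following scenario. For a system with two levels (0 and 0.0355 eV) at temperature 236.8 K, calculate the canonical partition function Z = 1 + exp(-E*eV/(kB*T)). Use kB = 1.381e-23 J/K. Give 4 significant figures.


Step 1: Compute beta*E = E*eV/(kB*T) = 0.0355*1.602e-19/(1.381e-23*236.8) = 1.739
Step 2: exp(-beta*E) = exp(-1.739) = 0.1757
Step 3: Z = 1 + 0.1757 = 1.176

1.176


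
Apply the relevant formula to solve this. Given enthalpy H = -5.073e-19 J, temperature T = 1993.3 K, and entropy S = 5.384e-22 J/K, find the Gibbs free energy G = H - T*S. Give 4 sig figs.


Step 1: T*S = 1993.3 * 5.384e-22 = 1.073e-18 J
Step 2: G = H - T*S = -5.073e-19 - 1.073e-18
Step 3: G = -1.58e-18 J

-1.58e-18


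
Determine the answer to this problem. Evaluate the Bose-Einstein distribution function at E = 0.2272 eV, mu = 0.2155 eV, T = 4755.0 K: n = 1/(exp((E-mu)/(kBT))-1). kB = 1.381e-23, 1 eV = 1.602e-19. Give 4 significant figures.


Step 1: (E - mu) = 0.0117 eV
Step 2: x = (E-mu)*eV/(kB*T) = 0.0117*1.602e-19/(1.381e-23*4755.0) = 0.02854
Step 3: exp(x) = 1.029
Step 4: n = 1/(exp(x)-1) = 34.54

34.54


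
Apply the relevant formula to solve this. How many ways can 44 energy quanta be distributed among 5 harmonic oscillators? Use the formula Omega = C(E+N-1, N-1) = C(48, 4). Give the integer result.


Step 1: Use binomial coefficient C(48, 4)
Step 2: Numerator = 48! / 44!
Step 3: Denominator = 4!
Step 4: Omega = 194580

194580


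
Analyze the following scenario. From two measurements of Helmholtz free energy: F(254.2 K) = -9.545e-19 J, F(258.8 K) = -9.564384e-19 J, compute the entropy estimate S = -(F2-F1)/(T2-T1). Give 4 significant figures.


Step 1: dF = F2 - F1 = -9.564384e-19 - (-9.545e-19) = -1.9384e-21 J
Step 2: dT = T2 - T1 = 258.8 - 254.2 = 4.6 K
Step 3: S = -dF/dT = -(-1.9384e-21)/4.6 = 4.214e-22 J/K

4.214e-22


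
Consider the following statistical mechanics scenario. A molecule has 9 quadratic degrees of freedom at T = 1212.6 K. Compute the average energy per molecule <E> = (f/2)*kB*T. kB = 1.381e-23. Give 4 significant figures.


Step 1: f/2 = 9/2 = 4.5
Step 2: kB*T = 1.381e-23 * 1212.6 = 1.675e-20
Step 3: <E> = 4.5 * 1.675e-20 = 7.536e-20 J

7.536e-20


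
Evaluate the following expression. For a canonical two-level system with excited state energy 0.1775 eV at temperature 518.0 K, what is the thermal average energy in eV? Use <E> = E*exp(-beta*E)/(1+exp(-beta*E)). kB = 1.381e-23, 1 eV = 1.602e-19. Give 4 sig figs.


Step 1: beta*E = 0.1775*1.602e-19/(1.381e-23*518.0) = 3.975
Step 2: exp(-beta*E) = 0.01878
Step 3: <E> = 0.1775*0.01878/(1+0.01878) = 0.003272 eV

0.003272


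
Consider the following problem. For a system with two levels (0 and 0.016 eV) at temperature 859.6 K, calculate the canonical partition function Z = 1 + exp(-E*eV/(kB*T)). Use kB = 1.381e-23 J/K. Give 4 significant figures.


Step 1: Compute beta*E = E*eV/(kB*T) = 0.016*1.602e-19/(1.381e-23*859.6) = 0.2159
Step 2: exp(-beta*E) = exp(-0.2159) = 0.8058
Step 3: Z = 1 + 0.8058 = 1.806

1.806


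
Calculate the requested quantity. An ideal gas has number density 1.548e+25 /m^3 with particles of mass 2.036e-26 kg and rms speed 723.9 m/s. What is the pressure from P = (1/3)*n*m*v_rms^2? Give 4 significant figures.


Step 1: v_rms^2 = 723.9^2 = 5.24e+05
Step 2: n*m = 1.548e+25*2.036e-26 = 0.3152
Step 3: P = (1/3)*0.3152*5.24e+05 = 5.505e+04 Pa

5.505e+04


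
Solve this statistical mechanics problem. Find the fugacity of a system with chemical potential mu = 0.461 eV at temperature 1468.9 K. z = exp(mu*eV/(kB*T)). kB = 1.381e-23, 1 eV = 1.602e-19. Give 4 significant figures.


Step 1: Convert mu to Joules: 0.461*1.602e-19 = 7.385e-20 J
Step 2: kB*T = 1.381e-23*1468.9 = 2.029e-20 J
Step 3: mu/(kB*T) = 3.641
Step 4: z = exp(3.641) = 38.12

38.12


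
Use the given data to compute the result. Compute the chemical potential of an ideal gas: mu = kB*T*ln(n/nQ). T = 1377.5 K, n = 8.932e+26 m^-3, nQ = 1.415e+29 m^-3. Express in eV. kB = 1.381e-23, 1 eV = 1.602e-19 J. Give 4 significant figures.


Step 1: n/nQ = 8.932e+26/1.415e+29 = 0.006312
Step 2: ln(n/nQ) = -5.065
Step 3: mu = kB*T*ln(n/nQ) = 1.902e-20*-5.065 = -9.636e-20 J
Step 4: Convert to eV: -9.636e-20/1.602e-19 = -0.6015 eV

-0.6015


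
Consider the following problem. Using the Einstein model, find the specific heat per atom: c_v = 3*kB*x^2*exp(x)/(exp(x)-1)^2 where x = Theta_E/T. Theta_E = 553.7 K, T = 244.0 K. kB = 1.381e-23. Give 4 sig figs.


Step 1: x = Theta_E/T = 553.7/244.0 = 2.269
Step 2: x^2 = 5.15
Step 3: exp(x) = 9.672
Step 4: c_v = 3*1.381e-23*5.15*9.672/(9.672-1)^2 = 2.744e-23

2.744e-23


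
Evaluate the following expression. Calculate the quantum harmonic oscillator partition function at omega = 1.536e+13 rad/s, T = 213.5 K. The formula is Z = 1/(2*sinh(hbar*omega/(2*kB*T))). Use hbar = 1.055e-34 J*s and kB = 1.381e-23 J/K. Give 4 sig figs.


Step 1: Compute x = hbar*omega/(kB*T) = 1.055e-34*1.536e+13/(1.381e-23*213.5) = 0.5496
Step 2: x/2 = 0.2748
Step 3: sinh(x/2) = 0.2783
Step 4: Z = 1/(2*0.2783) = 1.797

1.797


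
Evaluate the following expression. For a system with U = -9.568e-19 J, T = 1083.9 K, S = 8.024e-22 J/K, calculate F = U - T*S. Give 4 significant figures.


Step 1: T*S = 1083.9 * 8.024e-22 = 8.697e-19 J
Step 2: F = U - T*S = -9.568e-19 - 8.697e-19
Step 3: F = -1.827e-18 J

-1.827e-18


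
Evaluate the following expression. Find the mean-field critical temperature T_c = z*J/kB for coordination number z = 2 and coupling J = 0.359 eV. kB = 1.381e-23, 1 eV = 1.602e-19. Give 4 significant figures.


Step 1: z*J = 2*0.359 = 0.718 eV
Step 2: Convert to Joules: 0.718*1.602e-19 = 1.15e-19 J
Step 3: T_c = 1.15e-19 / 1.381e-23 = 8329 K

8329


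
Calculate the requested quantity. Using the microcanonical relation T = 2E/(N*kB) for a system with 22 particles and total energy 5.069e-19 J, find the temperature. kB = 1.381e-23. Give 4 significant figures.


Step 1: Numerator = 2*E = 2*5.069e-19 = 1.014e-18 J
Step 2: Denominator = N*kB = 22*1.381e-23 = 3.038e-22
Step 3: T = 1.014e-18 / 3.038e-22 = 3337 K

3337


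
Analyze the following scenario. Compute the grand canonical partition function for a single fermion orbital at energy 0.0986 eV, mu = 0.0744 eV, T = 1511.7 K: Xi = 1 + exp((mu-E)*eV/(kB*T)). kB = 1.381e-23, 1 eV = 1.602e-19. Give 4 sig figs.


Step 1: (mu - E) = 0.0744 - 0.0986 = -0.0242 eV
Step 2: x = (mu-E)*eV/(kB*T) = -0.0242*1.602e-19/(1.381e-23*1511.7) = -0.1857
Step 3: exp(x) = 0.8305
Step 4: Xi = 1 + 0.8305 = 1.831

1.831


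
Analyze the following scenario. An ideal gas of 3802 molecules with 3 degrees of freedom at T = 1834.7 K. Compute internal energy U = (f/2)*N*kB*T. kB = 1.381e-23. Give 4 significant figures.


Step 1: f/2 = 3/2 = 1.5
Step 2: N*kB*T = 3802*1.381e-23*1834.7 = 9.633e-17
Step 3: U = 1.5 * 9.633e-17 = 1.445e-16 J

1.445e-16


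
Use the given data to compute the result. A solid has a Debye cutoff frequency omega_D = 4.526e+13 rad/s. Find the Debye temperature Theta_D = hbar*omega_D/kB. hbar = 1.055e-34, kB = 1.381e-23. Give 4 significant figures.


Step 1: hbar*omega_D = 1.055e-34 * 4.526e+13 = 4.775e-21 J
Step 2: Theta_D = 4.775e-21 / 1.381e-23
Step 3: Theta_D = 345.8 K

345.8


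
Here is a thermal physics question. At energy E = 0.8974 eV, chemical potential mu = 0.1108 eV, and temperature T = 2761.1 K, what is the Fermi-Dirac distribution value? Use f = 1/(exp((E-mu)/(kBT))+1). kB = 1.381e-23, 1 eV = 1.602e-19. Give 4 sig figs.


Step 1: (E - mu) = 0.8974 - 0.1108 = 0.7866 eV
Step 2: Convert: (E-mu)*eV = 1.26e-19 J
Step 3: x = (E-mu)*eV/(kB*T) = 3.305
Step 4: f = 1/(exp(3.305)+1) = 0.03541

0.03541


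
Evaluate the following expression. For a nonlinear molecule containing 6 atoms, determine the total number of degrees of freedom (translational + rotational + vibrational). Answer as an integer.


Step 1: Translational DOF = 3
Step 2: Rotational DOF (nonlinear) = 3
Step 3: Vibrational DOF = 3*6 - 6 = 12
Step 4: Total = 3 + 3 + 12 = 18

18


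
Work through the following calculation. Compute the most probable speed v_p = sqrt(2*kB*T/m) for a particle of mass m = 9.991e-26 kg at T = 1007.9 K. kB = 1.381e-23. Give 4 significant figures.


Step 1: Numerator = 2*kB*T = 2*1.381e-23*1007.9 = 2.784e-20
Step 2: Ratio = 2.784e-20 / 9.991e-26 = 2.786e+05
Step 3: v_p = sqrt(2.786e+05) = 527.9 m/s

527.9


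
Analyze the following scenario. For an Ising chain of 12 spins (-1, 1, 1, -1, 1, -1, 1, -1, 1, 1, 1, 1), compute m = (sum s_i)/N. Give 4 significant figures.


Step 1: Count up spins (+1): 8, down spins (-1): 4
Step 2: Total magnetization M = 8 - 4 = 4
Step 3: m = M/N = 4/12 = 0.3333

0.3333


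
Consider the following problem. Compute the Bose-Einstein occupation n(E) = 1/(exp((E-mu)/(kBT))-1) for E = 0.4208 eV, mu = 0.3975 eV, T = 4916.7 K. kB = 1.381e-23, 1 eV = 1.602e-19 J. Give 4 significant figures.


Step 1: (E - mu) = 0.0233 eV
Step 2: x = (E-mu)*eV/(kB*T) = 0.0233*1.602e-19/(1.381e-23*4916.7) = 0.05497
Step 3: exp(x) = 1.057
Step 4: n = 1/(exp(x)-1) = 17.7

17.7


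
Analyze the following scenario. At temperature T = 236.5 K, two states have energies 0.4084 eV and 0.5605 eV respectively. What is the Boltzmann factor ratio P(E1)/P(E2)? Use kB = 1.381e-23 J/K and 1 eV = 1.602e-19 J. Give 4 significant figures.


Step 1: Compute energy difference dE = E1 - E2 = 0.4084 - 0.5605 = -0.1521 eV
Step 2: Convert to Joules: dE_J = -0.1521 * 1.602e-19 = -2.437e-20 J
Step 3: Compute exponent = -dE_J / (kB * T) = -(-2.437e-20) / (1.381e-23 * 236.5) = 7.46
Step 4: P(E1)/P(E2) = exp(7.46) = 1738

1738


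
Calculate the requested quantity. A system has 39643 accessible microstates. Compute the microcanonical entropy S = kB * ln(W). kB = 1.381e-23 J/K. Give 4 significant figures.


Step 1: ln(W) = ln(39643) = 10.59
Step 2: S = kB * ln(W) = 1.381e-23 * 10.59
Step 3: S = 1.462e-22 J/K

1.462e-22


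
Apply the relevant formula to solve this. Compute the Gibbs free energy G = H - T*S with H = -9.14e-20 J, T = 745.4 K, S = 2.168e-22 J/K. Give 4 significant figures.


Step 1: T*S = 745.4 * 2.168e-22 = 1.616e-19 J
Step 2: G = H - T*S = -9.14e-20 - 1.616e-19
Step 3: G = -2.53e-19 J

-2.53e-19


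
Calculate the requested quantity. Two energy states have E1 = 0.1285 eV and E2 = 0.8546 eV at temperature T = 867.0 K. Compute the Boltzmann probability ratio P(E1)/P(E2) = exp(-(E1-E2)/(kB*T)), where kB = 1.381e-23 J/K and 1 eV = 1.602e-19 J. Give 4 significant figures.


Step 1: Compute energy difference dE = E1 - E2 = 0.1285 - 0.8546 = -0.7261 eV
Step 2: Convert to Joules: dE_J = -0.7261 * 1.602e-19 = -1.163e-19 J
Step 3: Compute exponent = -dE_J / (kB * T) = -(-1.163e-19) / (1.381e-23 * 867.0) = 9.715
Step 4: P(E1)/P(E2) = exp(9.715) = 1.657e+04

1.657e+04


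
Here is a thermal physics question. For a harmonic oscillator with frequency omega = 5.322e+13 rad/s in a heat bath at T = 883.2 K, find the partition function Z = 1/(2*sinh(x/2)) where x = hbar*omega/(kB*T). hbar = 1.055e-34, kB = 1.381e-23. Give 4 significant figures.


Step 1: Compute x = hbar*omega/(kB*T) = 1.055e-34*5.322e+13/(1.381e-23*883.2) = 0.4603
Step 2: x/2 = 0.2302
Step 3: sinh(x/2) = 0.2322
Step 4: Z = 1/(2*0.2322) = 2.153

2.153


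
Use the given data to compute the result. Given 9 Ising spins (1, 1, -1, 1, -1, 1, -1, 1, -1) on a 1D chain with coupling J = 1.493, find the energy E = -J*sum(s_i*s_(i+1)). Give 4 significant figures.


Step 1: Nearest-neighbor products: 1, -1, -1, -1, -1, -1, -1, -1
Step 2: Sum of products = -6
Step 3: E = -1.493 * -6 = 8.958

8.958


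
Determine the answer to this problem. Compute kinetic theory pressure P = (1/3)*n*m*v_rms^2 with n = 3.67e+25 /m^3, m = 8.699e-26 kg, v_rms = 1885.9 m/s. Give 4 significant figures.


Step 1: v_rms^2 = 1885.9^2 = 3.557e+06
Step 2: n*m = 3.67e+25*8.699e-26 = 3.193
Step 3: P = (1/3)*3.193*3.557e+06 = 3.785e+06 Pa

3.785e+06


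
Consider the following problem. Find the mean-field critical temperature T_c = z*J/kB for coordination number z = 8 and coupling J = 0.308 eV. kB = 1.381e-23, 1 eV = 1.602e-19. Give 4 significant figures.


Step 1: z*J = 8*0.308 = 2.464 eV
Step 2: Convert to Joules: 2.464*1.602e-19 = 3.947e-19 J
Step 3: T_c = 3.947e-19 / 1.381e-23 = 2.858e+04 K

2.858e+04


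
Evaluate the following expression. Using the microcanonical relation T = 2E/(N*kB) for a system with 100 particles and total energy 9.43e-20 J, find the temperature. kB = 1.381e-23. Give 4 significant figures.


Step 1: Numerator = 2*E = 2*9.43e-20 = 1.886e-19 J
Step 2: Denominator = N*kB = 100*1.381e-23 = 1.381e-21
Step 3: T = 1.886e-19 / 1.381e-21 = 136.6 K

136.6


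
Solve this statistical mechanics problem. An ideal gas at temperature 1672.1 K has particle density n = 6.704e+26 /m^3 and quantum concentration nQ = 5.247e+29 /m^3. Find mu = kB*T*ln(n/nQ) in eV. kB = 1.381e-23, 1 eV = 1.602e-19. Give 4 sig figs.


Step 1: n/nQ = 6.704e+26/5.247e+29 = 0.001278
Step 2: ln(n/nQ) = -6.663
Step 3: mu = kB*T*ln(n/nQ) = 2.309e-20*-6.663 = -1.539e-19 J
Step 4: Convert to eV: -1.539e-19/1.602e-19 = -0.9604 eV

-0.9604


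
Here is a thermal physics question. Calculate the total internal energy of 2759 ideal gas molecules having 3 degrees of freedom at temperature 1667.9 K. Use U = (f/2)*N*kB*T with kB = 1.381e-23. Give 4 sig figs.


Step 1: f/2 = 3/2 = 1.5
Step 2: N*kB*T = 2759*1.381e-23*1667.9 = 6.355e-17
Step 3: U = 1.5 * 6.355e-17 = 9.532e-17 J

9.532e-17


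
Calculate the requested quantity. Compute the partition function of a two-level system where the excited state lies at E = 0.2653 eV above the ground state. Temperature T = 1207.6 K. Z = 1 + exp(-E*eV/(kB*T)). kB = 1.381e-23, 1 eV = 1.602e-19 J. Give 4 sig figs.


Step 1: Compute beta*E = E*eV/(kB*T) = 0.2653*1.602e-19/(1.381e-23*1207.6) = 2.548
Step 2: exp(-beta*E) = exp(-2.548) = 0.0782
Step 3: Z = 1 + 0.0782 = 1.078

1.078


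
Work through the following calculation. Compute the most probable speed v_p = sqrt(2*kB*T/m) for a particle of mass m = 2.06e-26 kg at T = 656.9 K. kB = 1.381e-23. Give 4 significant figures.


Step 1: Numerator = 2*kB*T = 2*1.381e-23*656.9 = 1.814e-20
Step 2: Ratio = 1.814e-20 / 2.06e-26 = 8.808e+05
Step 3: v_p = sqrt(8.808e+05) = 938.5 m/s

938.5


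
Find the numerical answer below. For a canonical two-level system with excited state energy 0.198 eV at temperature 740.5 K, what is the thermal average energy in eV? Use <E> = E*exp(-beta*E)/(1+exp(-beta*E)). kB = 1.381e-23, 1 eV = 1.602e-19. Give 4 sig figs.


Step 1: beta*E = 0.198*1.602e-19/(1.381e-23*740.5) = 3.102
Step 2: exp(-beta*E) = 0.04497
Step 3: <E> = 0.198*0.04497/(1+0.04497) = 0.008521 eV

0.008521


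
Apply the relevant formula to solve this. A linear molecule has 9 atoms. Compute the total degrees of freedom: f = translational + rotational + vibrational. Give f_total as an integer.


Step 1: Translational DOF = 3
Step 2: Rotational DOF (linear) = 2
Step 3: Vibrational DOF = 3*9 - 5 = 22
Step 4: Total = 3 + 2 + 22 = 27

27


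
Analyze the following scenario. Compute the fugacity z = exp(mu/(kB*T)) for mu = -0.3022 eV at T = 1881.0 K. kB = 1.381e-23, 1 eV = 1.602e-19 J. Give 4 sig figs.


Step 1: Convert mu to Joules: -0.3022*1.602e-19 = -4.841e-20 J
Step 2: kB*T = 1.381e-23*1881.0 = 2.598e-20 J
Step 3: mu/(kB*T) = -1.864
Step 4: z = exp(-1.864) = 0.1551

0.1551


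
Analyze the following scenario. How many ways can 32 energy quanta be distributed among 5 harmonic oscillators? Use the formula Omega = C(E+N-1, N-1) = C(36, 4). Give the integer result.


Step 1: Use binomial coefficient C(36, 4)
Step 2: Numerator = 36! / 32!
Step 3: Denominator = 4!
Step 4: Omega = 58905

58905


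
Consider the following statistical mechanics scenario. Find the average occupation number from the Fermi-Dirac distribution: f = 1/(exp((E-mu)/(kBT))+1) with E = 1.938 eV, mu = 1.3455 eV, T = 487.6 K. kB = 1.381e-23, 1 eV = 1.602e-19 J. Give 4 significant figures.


Step 1: (E - mu) = 1.938 - 1.3455 = 0.5925 eV
Step 2: Convert: (E-mu)*eV = 9.492e-20 J
Step 3: x = (E-mu)*eV/(kB*T) = 14.1
Step 4: f = 1/(exp(14.1)+1) = 7.555e-07

7.555e-07


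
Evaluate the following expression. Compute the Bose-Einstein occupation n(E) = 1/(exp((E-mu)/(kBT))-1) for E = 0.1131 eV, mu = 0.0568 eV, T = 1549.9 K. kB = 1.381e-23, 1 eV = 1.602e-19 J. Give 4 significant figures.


Step 1: (E - mu) = 0.0563 eV
Step 2: x = (E-mu)*eV/(kB*T) = 0.0563*1.602e-19/(1.381e-23*1549.9) = 0.4214
Step 3: exp(x) = 1.524
Step 4: n = 1/(exp(x)-1) = 1.908

1.908


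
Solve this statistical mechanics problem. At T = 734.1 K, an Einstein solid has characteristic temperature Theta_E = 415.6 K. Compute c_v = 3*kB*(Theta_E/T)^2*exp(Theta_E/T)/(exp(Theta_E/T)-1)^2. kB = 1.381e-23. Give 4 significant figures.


Step 1: x = Theta_E/T = 415.6/734.1 = 0.5661
Step 2: x^2 = 0.3205
Step 3: exp(x) = 1.761
Step 4: c_v = 3*1.381e-23*0.3205*1.761/(1.761-1)^2 = 4.034e-23

4.034e-23


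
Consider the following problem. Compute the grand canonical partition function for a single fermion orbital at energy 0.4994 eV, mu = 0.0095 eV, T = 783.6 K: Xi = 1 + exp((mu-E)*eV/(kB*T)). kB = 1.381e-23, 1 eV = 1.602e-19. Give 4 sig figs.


Step 1: (mu - E) = 0.0095 - 0.4994 = -0.4899 eV
Step 2: x = (mu-E)*eV/(kB*T) = -0.4899*1.602e-19/(1.381e-23*783.6) = -7.252
Step 3: exp(x) = 0.0007085
Step 4: Xi = 1 + 0.0007085 = 1.001

1.001


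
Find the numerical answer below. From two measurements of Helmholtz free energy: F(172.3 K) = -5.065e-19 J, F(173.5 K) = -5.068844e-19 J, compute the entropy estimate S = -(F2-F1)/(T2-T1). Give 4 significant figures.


Step 1: dF = F2 - F1 = -5.068844e-19 - (-5.065e-19) = -3.844e-22 J
Step 2: dT = T2 - T1 = 173.5 - 172.3 = 1.2 K
Step 3: S = -dF/dT = -(-3.844e-22)/1.2 = 3.203e-22 J/K

3.203e-22


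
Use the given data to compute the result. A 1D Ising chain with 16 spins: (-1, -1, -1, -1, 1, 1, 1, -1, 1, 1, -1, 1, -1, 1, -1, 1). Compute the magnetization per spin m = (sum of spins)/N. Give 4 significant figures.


Step 1: Count up spins (+1): 8, down spins (-1): 8
Step 2: Total magnetization M = 8 - 8 = 0
Step 3: m = M/N = 0/16 = 0

0


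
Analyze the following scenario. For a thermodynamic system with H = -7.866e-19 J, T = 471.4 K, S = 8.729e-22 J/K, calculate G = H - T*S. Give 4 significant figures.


Step 1: T*S = 471.4 * 8.729e-22 = 4.115e-19 J
Step 2: G = H - T*S = -7.866e-19 - 4.115e-19
Step 3: G = -1.198e-18 J

-1.198e-18


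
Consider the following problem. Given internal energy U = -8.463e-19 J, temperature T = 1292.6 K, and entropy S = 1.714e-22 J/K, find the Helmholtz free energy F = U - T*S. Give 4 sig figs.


Step 1: T*S = 1292.6 * 1.714e-22 = 2.216e-19 J
Step 2: F = U - T*S = -8.463e-19 - 2.216e-19
Step 3: F = -1.068e-18 J

-1.068e-18


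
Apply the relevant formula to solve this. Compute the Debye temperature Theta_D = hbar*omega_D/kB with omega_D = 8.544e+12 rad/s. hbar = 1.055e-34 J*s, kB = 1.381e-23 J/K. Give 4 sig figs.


Step 1: hbar*omega_D = 1.055e-34 * 8.544e+12 = 9.014e-22 J
Step 2: Theta_D = 9.014e-22 / 1.381e-23
Step 3: Theta_D = 65.27 K

65.27


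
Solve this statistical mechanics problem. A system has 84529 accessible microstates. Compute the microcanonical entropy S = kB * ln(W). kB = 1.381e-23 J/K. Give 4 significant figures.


Step 1: ln(W) = ln(84529) = 11.34
Step 2: S = kB * ln(W) = 1.381e-23 * 11.34
Step 3: S = 1.567e-22 J/K

1.567e-22


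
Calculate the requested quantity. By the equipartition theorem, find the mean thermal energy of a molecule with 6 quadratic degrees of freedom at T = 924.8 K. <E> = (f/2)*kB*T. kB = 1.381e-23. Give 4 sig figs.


Step 1: f/2 = 6/2 = 3
Step 2: kB*T = 1.381e-23 * 924.8 = 1.277e-20
Step 3: <E> = 3 * 1.277e-20 = 3.831e-20 J

3.831e-20


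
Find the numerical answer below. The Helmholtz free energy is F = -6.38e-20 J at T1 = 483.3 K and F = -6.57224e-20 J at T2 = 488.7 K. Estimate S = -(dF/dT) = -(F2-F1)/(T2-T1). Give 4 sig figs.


Step 1: dF = F2 - F1 = -6.57224e-20 - (-6.38e-20) = -1.9224e-21 J
Step 2: dT = T2 - T1 = 488.7 - 483.3 = 5.4 K
Step 3: S = -dF/dT = -(-1.9224e-21)/5.4 = 3.56e-22 J/K

3.56e-22


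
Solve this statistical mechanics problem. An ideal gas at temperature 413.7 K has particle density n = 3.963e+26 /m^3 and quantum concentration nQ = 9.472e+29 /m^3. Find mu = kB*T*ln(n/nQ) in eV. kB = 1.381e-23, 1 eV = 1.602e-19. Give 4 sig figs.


Step 1: n/nQ = 3.963e+26/9.472e+29 = 0.0004184
Step 2: ln(n/nQ) = -7.779
Step 3: mu = kB*T*ln(n/nQ) = 5.713e-21*-7.779 = -4.444e-20 J
Step 4: Convert to eV: -4.444e-20/1.602e-19 = -0.2774 eV

-0.2774


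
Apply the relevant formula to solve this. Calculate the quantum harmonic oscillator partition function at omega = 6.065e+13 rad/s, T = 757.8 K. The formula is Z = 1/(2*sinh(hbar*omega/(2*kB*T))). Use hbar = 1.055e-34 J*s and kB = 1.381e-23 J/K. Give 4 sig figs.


Step 1: Compute x = hbar*omega/(kB*T) = 1.055e-34*6.065e+13/(1.381e-23*757.8) = 0.6114
Step 2: x/2 = 0.3057
Step 3: sinh(x/2) = 0.3105
Step 4: Z = 1/(2*0.3105) = 1.61

1.61


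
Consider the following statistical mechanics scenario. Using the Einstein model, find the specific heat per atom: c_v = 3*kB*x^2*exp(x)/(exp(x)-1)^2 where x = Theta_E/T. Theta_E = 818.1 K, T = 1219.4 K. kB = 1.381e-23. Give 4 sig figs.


Step 1: x = Theta_E/T = 818.1/1219.4 = 0.6709
Step 2: x^2 = 0.4501
Step 3: exp(x) = 1.956
Step 4: c_v = 3*1.381e-23*0.4501*1.956/(1.956-1)^2 = 3.991e-23

3.991e-23


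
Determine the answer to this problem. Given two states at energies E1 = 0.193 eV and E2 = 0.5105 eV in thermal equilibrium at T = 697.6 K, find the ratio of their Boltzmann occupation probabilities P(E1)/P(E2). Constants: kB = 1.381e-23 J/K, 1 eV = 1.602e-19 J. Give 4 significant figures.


Step 1: Compute energy difference dE = E1 - E2 = 0.193 - 0.5105 = -0.3175 eV
Step 2: Convert to Joules: dE_J = -0.3175 * 1.602e-19 = -5.086e-20 J
Step 3: Compute exponent = -dE_J / (kB * T) = -(-5.086e-20) / (1.381e-23 * 697.6) = 5.28
Step 4: P(E1)/P(E2) = exp(5.28) = 196.3

196.3


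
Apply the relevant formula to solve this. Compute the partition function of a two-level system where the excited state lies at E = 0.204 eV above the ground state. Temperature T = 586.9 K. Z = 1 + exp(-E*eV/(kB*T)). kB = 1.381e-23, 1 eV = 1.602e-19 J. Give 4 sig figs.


Step 1: Compute beta*E = E*eV/(kB*T) = 0.204*1.602e-19/(1.381e-23*586.9) = 4.032
Step 2: exp(-beta*E) = exp(-4.032) = 0.01774
Step 3: Z = 1 + 0.01774 = 1.018

1.018


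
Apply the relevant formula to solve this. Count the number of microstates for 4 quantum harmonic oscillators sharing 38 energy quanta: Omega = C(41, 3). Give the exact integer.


Step 1: Use binomial coefficient C(41, 3)
Step 2: Numerator = 41! / 38!
Step 3: Denominator = 3!
Step 4: Omega = 10660

10660


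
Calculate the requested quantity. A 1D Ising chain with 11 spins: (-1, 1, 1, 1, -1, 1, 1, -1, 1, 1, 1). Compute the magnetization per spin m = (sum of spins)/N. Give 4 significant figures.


Step 1: Count up spins (+1): 8, down spins (-1): 3
Step 2: Total magnetization M = 8 - 3 = 5
Step 3: m = M/N = 5/11 = 0.4545

0.4545


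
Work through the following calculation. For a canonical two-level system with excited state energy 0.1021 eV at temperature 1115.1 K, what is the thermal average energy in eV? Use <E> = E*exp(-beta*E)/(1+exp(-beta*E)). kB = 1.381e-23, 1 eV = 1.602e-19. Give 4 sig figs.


Step 1: beta*E = 0.1021*1.602e-19/(1.381e-23*1115.1) = 1.062
Step 2: exp(-beta*E) = 0.3457
Step 3: <E> = 0.1021*0.3457/(1+0.3457) = 0.02623 eV

0.02623


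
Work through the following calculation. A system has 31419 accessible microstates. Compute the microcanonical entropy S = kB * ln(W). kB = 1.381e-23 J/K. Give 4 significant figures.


Step 1: ln(W) = ln(31419) = 10.36
Step 2: S = kB * ln(W) = 1.381e-23 * 10.36
Step 3: S = 1.43e-22 J/K

1.43e-22


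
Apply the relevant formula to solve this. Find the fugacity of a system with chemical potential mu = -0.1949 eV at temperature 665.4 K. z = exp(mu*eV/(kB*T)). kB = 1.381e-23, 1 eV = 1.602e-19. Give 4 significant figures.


Step 1: Convert mu to Joules: -0.1949*1.602e-19 = -3.122e-20 J
Step 2: kB*T = 1.381e-23*665.4 = 9.189e-21 J
Step 3: mu/(kB*T) = -3.398
Step 4: z = exp(-3.398) = 0.03345

0.03345


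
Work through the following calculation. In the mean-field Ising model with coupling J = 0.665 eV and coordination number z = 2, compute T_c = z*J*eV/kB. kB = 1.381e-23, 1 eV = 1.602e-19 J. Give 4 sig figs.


Step 1: z*J = 2*0.665 = 1.33 eV
Step 2: Convert to Joules: 1.33*1.602e-19 = 2.131e-19 J
Step 3: T_c = 2.131e-19 / 1.381e-23 = 1.543e+04 K

1.543e+04


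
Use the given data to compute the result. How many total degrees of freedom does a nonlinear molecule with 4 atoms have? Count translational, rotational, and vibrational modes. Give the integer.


Step 1: Translational DOF = 3
Step 2: Rotational DOF (nonlinear) = 3
Step 3: Vibrational DOF = 3*4 - 6 = 6
Step 4: Total = 3 + 3 + 6 = 12

12


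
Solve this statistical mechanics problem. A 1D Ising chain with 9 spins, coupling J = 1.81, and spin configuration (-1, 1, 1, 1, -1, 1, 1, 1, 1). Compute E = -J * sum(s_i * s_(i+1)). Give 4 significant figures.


Step 1: Nearest-neighbor products: -1, 1, 1, -1, -1, 1, 1, 1
Step 2: Sum of products = 2
Step 3: E = -1.81 * 2 = -3.62

-3.62


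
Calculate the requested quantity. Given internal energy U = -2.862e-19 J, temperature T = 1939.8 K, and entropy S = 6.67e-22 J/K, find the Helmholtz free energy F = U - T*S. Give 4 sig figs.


Step 1: T*S = 1939.8 * 6.67e-22 = 1.294e-18 J
Step 2: F = U - T*S = -2.862e-19 - 1.294e-18
Step 3: F = -1.58e-18 J

-1.58e-18


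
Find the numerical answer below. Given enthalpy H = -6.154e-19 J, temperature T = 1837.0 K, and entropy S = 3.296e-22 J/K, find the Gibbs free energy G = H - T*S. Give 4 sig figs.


Step 1: T*S = 1837.0 * 3.296e-22 = 6.055e-19 J
Step 2: G = H - T*S = -6.154e-19 - 6.055e-19
Step 3: G = -1.221e-18 J

-1.221e-18


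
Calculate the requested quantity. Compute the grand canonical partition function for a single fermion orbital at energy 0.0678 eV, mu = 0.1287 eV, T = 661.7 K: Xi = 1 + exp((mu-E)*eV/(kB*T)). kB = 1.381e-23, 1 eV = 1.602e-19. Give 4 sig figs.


Step 1: (mu - E) = 0.1287 - 0.0678 = 0.0609 eV
Step 2: x = (mu-E)*eV/(kB*T) = 0.0609*1.602e-19/(1.381e-23*661.7) = 1.068
Step 3: exp(x) = 2.909
Step 4: Xi = 1 + 2.909 = 3.909

3.909


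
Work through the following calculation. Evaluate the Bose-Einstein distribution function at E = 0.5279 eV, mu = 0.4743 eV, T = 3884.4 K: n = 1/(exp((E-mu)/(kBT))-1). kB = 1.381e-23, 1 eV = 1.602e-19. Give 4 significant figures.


Step 1: (E - mu) = 0.0536 eV
Step 2: x = (E-mu)*eV/(kB*T) = 0.0536*1.602e-19/(1.381e-23*3884.4) = 0.1601
Step 3: exp(x) = 1.174
Step 4: n = 1/(exp(x)-1) = 5.761

5.761


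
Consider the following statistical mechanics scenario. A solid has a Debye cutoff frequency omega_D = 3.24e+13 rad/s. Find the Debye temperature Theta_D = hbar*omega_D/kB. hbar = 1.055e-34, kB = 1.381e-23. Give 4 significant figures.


Step 1: hbar*omega_D = 1.055e-34 * 3.24e+13 = 3.418e-21 J
Step 2: Theta_D = 3.418e-21 / 1.381e-23
Step 3: Theta_D = 247.5 K

247.5


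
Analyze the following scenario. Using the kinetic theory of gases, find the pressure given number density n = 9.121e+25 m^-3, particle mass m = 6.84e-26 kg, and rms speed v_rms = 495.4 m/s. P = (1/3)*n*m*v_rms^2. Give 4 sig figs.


Step 1: v_rms^2 = 495.4^2 = 2.454e+05
Step 2: n*m = 9.121e+25*6.84e-26 = 6.239
Step 3: P = (1/3)*6.239*2.454e+05 = 5.104e+05 Pa

5.104e+05


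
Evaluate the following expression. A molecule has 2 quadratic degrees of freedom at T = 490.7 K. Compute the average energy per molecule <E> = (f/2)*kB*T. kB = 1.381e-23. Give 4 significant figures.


Step 1: f/2 = 2/2 = 1
Step 2: kB*T = 1.381e-23 * 490.7 = 6.777e-21
Step 3: <E> = 1 * 6.777e-21 = 6.777e-21 J

6.777e-21


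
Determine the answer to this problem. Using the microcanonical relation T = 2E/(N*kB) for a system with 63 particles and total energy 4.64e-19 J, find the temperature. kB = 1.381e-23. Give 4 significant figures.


Step 1: Numerator = 2*E = 2*4.64e-19 = 9.28e-19 J
Step 2: Denominator = N*kB = 63*1.381e-23 = 8.7e-22
Step 3: T = 9.28e-19 / 8.7e-22 = 1067 K

1067


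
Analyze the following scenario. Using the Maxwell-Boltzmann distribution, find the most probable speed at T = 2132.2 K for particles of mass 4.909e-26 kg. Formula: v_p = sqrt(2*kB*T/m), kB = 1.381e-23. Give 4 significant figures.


Step 1: Numerator = 2*kB*T = 2*1.381e-23*2132.2 = 5.889e-20
Step 2: Ratio = 5.889e-20 / 4.909e-26 = 1.2e+06
Step 3: v_p = sqrt(1.2e+06) = 1095 m/s

1095


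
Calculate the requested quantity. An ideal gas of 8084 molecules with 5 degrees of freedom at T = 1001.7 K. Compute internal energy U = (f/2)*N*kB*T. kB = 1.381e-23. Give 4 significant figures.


Step 1: f/2 = 5/2 = 2.5
Step 2: N*kB*T = 8084*1.381e-23*1001.7 = 1.118e-16
Step 3: U = 2.5 * 1.118e-16 = 2.796e-16 J

2.796e-16


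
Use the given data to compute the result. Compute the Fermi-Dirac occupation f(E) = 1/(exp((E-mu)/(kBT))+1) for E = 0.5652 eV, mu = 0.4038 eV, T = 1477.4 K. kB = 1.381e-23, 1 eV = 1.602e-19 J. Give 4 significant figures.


Step 1: (E - mu) = 0.5652 - 0.4038 = 0.1614 eV
Step 2: Convert: (E-mu)*eV = 2.586e-20 J
Step 3: x = (E-mu)*eV/(kB*T) = 1.267
Step 4: f = 1/(exp(1.267)+1) = 0.2197

0.2197


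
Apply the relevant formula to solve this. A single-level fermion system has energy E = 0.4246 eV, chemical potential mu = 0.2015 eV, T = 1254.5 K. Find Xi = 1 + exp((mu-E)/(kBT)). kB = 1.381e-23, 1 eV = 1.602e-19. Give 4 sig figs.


Step 1: (mu - E) = 0.2015 - 0.4246 = -0.2231 eV
Step 2: x = (mu-E)*eV/(kB*T) = -0.2231*1.602e-19/(1.381e-23*1254.5) = -2.063
Step 3: exp(x) = 0.1271
Step 4: Xi = 1 + 0.1271 = 1.127

1.127


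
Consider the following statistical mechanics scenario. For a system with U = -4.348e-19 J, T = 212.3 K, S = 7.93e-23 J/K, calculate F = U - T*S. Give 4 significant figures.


Step 1: T*S = 212.3 * 7.93e-23 = 1.684e-20 J
Step 2: F = U - T*S = -4.348e-19 - 1.684e-20
Step 3: F = -4.516e-19 J

-4.516e-19


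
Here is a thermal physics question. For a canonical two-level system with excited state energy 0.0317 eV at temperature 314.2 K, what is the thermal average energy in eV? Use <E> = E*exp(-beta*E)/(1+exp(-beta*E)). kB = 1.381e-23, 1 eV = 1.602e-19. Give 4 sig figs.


Step 1: beta*E = 0.0317*1.602e-19/(1.381e-23*314.2) = 1.17
Step 2: exp(-beta*E) = 0.3103
Step 3: <E> = 0.0317*0.3103/(1+0.3103) = 0.007506 eV

0.007506


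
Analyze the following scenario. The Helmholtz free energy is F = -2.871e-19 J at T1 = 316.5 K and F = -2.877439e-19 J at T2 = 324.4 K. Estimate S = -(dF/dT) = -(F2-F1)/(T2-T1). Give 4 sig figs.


Step 1: dF = F2 - F1 = -2.877439e-19 - (-2.871e-19) = -6.439e-22 J
Step 2: dT = T2 - T1 = 324.4 - 316.5 = 7.9 K
Step 3: S = -dF/dT = -(-6.439e-22)/7.9 = 8.151e-23 J/K

8.151e-23


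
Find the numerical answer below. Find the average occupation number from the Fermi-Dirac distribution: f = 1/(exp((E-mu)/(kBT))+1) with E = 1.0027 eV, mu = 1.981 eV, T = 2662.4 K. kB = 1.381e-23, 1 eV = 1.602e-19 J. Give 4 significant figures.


Step 1: (E - mu) = 1.0027 - 1.981 = -0.9783 eV
Step 2: Convert: (E-mu)*eV = -1.567e-19 J
Step 3: x = (E-mu)*eV/(kB*T) = -4.263
Step 4: f = 1/(exp(-4.263)+1) = 0.9861

0.9861


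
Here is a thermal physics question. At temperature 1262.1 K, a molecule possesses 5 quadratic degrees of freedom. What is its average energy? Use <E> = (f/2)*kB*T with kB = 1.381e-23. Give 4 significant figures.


Step 1: f/2 = 5/2 = 2.5
Step 2: kB*T = 1.381e-23 * 1262.1 = 1.743e-20
Step 3: <E> = 2.5 * 1.743e-20 = 4.357e-20 J

4.357e-20
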